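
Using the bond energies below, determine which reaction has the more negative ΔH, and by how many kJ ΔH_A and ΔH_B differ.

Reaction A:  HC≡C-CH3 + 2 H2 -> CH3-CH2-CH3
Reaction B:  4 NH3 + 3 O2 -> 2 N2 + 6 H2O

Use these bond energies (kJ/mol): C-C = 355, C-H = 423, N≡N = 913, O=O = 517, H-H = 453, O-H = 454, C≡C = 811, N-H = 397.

Reaction B, by 629 kJ

Reaction A:
  Bonds broken (reactants):
    C≡C: 1 × 811 = 811
    C-C: 1 × 355 = 355
    C-H: 4 × 423 = 1692
    H-H: 2 × 453 = 906
    Σ(broken) = 3764 kJ
  Bonds formed (products):
    C-C: 2 × 355 = 710
    C-H: 8 × 423 = 3384
    Σ(formed) = 4094 kJ
  ΔH_A = 3764 − 4094 = −330 kJ
Reaction B:
  Bonds broken (reactants):
    N-H: 12 × 397 = 4764
    O=O: 3 × 517 = 1551
    Σ(broken) = 6315 kJ
  Bonds formed (products):
    N≡N: 2 × 913 = 1826
    O-H: 12 × 454 = 5448
    Σ(formed) = 7274 kJ
  ΔH_B = 6315 − 7274 = −959 kJ
ΔH_A − ΔH_B = +629 kJ, so reaction B has the more negative ΔH; |ΔH_A − ΔH_B| = 629 kJ.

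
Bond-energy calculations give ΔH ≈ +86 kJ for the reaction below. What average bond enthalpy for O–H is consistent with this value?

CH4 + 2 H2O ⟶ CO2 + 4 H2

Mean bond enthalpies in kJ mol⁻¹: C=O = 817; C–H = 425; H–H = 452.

Let D be the O–H bond energy.
Σ(broken) = 4×425 + 4×D = 1700 + 4D
Σ(formed) = 2×817 + 4×452 = 3442
ΔH = Σ(broken) − Σ(formed) = (1700 + 4D) − (3442) = −1742 + 4D
Setting this equal to +86 kJ gives 4D = 1828, so D = 457 kJ/mol.

D(O–H) ≈ 457 kJ/mol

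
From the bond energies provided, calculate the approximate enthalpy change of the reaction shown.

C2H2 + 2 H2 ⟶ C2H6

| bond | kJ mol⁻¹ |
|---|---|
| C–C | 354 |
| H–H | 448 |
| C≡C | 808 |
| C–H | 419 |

ΔH ≈ −326 kJ

Bonds broken (reactants):
  C≡C: 1 × 808 = 808
  C–H: 2 × 419 = 838
  H–H: 2 × 448 = 896
  Σ(broken) = 2542 kJ
Bonds formed (products):
  C–C: 1 × 354 = 354
  C–H: 6 × 419 = 2514
  Σ(formed) = 2868 kJ
ΔH = Σ(broken) − Σ(formed) = 2542 − 2868 = −326 kJ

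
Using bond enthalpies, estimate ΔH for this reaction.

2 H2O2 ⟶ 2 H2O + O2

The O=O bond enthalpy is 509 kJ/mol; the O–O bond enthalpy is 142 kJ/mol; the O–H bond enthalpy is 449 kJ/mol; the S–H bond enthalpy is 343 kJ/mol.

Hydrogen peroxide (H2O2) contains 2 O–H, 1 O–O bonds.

ΔH ≈ −225 kJ

Bonds broken (reactants):
  O–H: 4 × 449 = 1796
  O–O: 2 × 142 = 284
  Σ(broken) = 2080 kJ
Bonds formed (products):
  O–H: 4 × 449 = 1796
  O=O: 1 × 509 = 509
  Σ(formed) = 2305 kJ
ΔH = Σ(broken) − Σ(formed) = 2080 − 2305 = −225 kJ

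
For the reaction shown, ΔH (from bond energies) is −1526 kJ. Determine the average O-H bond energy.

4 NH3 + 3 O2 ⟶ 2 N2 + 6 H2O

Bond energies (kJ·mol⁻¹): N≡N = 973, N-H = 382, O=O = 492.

D(O-H) ≈ 470 kJ/mol

Let D be the O-H bond energy.
Σ(broken) = 12×382 + 3×492 = 6060
Σ(formed) = 2×973 + 12×D = 1946 + 12D
ΔH = Σ(broken) − Σ(formed) = (6060) − (1946 + 12D) = +4114 − 12D
Setting this equal to −1526 kJ gives 12D = 5640, so D = 470 kJ/mol.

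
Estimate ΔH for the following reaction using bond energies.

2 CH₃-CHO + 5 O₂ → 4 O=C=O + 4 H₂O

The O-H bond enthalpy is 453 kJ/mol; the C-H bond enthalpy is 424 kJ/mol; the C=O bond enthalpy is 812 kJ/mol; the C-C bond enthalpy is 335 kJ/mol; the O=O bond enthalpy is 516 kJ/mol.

Bonds broken (reactants):
  C-C: 2 × 335 = 670
  C-H: 8 × 424 = 3392
  C=O: 2 × 812 = 1624
  O=O: 5 × 516 = 2580
  Σ(broken) = 8266 kJ
Bonds formed (products):
  C=O: 8 × 812 = 6496
  O-H: 8 × 453 = 3624
  Σ(formed) = 10120 kJ
ΔH = Σ(broken) − Σ(formed) = 8266 − 10120 = −1854 kJ

ΔH ≈ −1854 kJ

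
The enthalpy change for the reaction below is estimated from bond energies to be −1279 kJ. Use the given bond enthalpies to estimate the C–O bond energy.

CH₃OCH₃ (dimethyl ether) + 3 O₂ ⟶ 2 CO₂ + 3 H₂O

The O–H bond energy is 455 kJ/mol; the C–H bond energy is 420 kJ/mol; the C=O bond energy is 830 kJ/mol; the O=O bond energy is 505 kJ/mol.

D(C–O) ≈ 368 kJ/mol

Let D be the C–O bond energy.
Σ(broken) = 6×420 + 2×D + 3×505 = 4035 + 2D
Σ(formed) = 4×830 + 6×455 = 6050
ΔH = Σ(broken) − Σ(formed) = (4035 + 2D) − (6050) = −2015 + 2D
Setting this equal to −1279 kJ gives 2D = 736, so D = 368 kJ/mol.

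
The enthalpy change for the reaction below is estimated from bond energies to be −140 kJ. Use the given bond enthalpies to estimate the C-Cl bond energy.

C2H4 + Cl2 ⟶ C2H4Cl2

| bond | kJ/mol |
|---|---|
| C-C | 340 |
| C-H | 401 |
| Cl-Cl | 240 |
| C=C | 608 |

Let D be the C-Cl bond energy.
Σ(broken) = 4×401 + 1×608 + 1×240 = 2452
Σ(formed) = 1×340 + 2×D + 4×401 = 1944 + 2D
ΔH = Σ(broken) − Σ(formed) = (2452) − (1944 + 2D) = +508 − 2D
Setting this equal to −140 kJ gives 2D = 648, so D = 324 kJ/mol.

D(C-Cl) ≈ 324 kJ/mol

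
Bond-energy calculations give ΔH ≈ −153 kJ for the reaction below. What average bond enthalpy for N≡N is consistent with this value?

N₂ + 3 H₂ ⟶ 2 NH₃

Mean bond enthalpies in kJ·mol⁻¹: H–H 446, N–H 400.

D(N≡N) ≈ 909 kJ/mol

Let D be the N≡N bond energy.
Σ(broken) = 3×446 + 1×D = 1338 + D
Σ(formed) = 6×400 = 2400
ΔH = Σ(broken) − Σ(formed) = (1338 + D) − (2400) = −1062 + D
Setting this equal to −153 kJ gives D = 909 kJ/mol.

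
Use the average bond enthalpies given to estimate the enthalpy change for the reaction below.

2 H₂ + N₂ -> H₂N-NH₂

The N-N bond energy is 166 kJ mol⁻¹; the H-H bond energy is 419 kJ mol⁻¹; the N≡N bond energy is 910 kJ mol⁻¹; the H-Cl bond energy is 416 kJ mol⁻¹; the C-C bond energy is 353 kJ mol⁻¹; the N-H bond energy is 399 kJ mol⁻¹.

ΔH ≈ −14 kJ

Bonds broken (reactants):
  H-H: 2 × 419 = 838
  N≡N: 1 × 910 = 910
  Σ(broken) = 1748 kJ
Bonds formed (products):
  N-H: 4 × 399 = 1596
  N-N: 1 × 166 = 166
  Σ(formed) = 1762 kJ
ΔH = Σ(broken) − Σ(formed) = 1748 − 1762 = −14 kJ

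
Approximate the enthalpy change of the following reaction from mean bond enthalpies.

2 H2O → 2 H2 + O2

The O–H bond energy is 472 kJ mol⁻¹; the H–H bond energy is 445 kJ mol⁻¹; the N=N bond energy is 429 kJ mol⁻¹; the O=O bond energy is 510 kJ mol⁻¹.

ΔH ≈ +488 kJ

Bonds broken (reactants):
  O–H: 4 × 472 = 1888
  Σ(broken) = 1888 kJ
Bonds formed (products):
  H–H: 2 × 445 = 890
  O=O: 1 × 510 = 510
  Σ(formed) = 1400 kJ
ΔH = Σ(broken) − Σ(formed) = 1888 − 1400 = +488 kJ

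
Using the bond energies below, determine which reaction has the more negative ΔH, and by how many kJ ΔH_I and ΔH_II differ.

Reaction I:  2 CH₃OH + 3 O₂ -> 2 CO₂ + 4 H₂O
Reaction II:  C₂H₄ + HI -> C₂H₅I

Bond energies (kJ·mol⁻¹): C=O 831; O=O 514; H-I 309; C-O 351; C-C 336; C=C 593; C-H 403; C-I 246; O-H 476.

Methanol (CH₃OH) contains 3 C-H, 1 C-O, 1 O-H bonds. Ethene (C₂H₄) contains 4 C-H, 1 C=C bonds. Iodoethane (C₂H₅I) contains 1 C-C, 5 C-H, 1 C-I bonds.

Reaction I, by 1435 kJ

Reaction I:
  Bonds broken (reactants):
    C-H: 6 × 403 = 2418
    C-O: 2 × 351 = 702
    O-H: 2 × 476 = 952
    O=O: 3 × 514 = 1542
    Σ(broken) = 5614 kJ
  Bonds formed (products):
    C=O: 4 × 831 = 3324
    O-H: 8 × 476 = 3808
    Σ(formed) = 7132 kJ
  ΔH_I = 5614 − 7132 = −1518 kJ
Reaction II:
  Bonds broken (reactants):
    C-H: 4 × 403 = 1612
    C=C: 1 × 593 = 593
    H-I: 1 × 309 = 309
    Σ(broken) = 2514 kJ
  Bonds formed (products):
    C-C: 1 × 336 = 336
    C-H: 5 × 403 = 2015
    C-I: 1 × 246 = 246
    Σ(formed) = 2597 kJ
  ΔH_II = 2514 − 2597 = −83 kJ
ΔH_I − ΔH_II = −1435 kJ, so reaction I has the more negative ΔH; |ΔH_I − ΔH_II| = 1435 kJ.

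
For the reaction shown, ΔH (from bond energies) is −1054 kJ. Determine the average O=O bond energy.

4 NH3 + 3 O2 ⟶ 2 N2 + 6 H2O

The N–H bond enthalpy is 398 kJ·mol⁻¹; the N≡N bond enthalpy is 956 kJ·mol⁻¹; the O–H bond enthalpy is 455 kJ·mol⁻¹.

D(O=O) ≈ 514 kJ/mol

Let D be the O=O bond energy.
Σ(broken) = 12×398 + 3×D = 4776 + 3D
Σ(formed) = 2×956 + 12×455 = 7372
ΔH = Σ(broken) − Σ(formed) = (4776 + 3D) − (7372) = −2596 + 3D
Setting this equal to −1054 kJ gives 3D = 1542, so D = 514 kJ/mol.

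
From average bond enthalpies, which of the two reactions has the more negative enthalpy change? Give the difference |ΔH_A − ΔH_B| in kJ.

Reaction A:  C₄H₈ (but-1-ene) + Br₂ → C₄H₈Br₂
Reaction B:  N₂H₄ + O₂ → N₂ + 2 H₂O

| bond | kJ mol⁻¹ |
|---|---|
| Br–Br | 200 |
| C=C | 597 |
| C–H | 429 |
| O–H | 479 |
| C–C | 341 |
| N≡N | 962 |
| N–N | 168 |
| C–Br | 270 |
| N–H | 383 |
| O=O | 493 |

Reaction B, by 601 kJ

Reaction A:
  Bonds broken (reactants):
    Br–Br: 1 × 200 = 200
    C–C: 2 × 341 = 682
    C–H: 8 × 429 = 3432
    C=C: 1 × 597 = 597
    Σ(broken) = 4911 kJ
  Bonds formed (products):
    C–Br: 2 × 270 = 540
    C–C: 3 × 341 = 1023
    C–H: 8 × 429 = 3432
    Σ(formed) = 4995 kJ
  ΔH_A = 4911 − 4995 = −84 kJ
Reaction B:
  Bonds broken (reactants):
    N–H: 4 × 383 = 1532
    N–N: 1 × 168 = 168
    O=O: 1 × 493 = 493
    Σ(broken) = 2193 kJ
  Bonds formed (products):
    N≡N: 1 × 962 = 962
    O–H: 4 × 479 = 1916
    Σ(formed) = 2878 kJ
  ΔH_B = 2193 − 2878 = −685 kJ
ΔH_A − ΔH_B = +601 kJ, so reaction B has the more negative ΔH; |ΔH_A − ΔH_B| = 601 kJ.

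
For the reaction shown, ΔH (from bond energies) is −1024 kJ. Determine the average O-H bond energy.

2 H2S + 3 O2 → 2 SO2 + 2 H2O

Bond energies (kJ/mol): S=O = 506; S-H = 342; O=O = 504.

Let D be the O-H bond energy.
Σ(broken) = 3×504 + 4×342 = 2880
Σ(formed) = 4×D + 4×506 = 2024 + 4D
ΔH = Σ(broken) − Σ(formed) = (2880) − (2024 + 4D) = +856 − 4D
Setting this equal to −1024 kJ gives 4D = 1880, so D = 470 kJ/mol.

D(O-H) ≈ 470 kJ/mol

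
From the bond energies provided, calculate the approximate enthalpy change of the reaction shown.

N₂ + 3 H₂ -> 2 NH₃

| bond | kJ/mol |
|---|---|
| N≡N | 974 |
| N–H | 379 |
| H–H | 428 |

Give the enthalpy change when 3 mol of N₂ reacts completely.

ΔH = −48 kJ

Bonds broken (reactants):
  H–H: 3 × 428 = 1284
  N≡N: 1 × 974 = 974
  Σ(broken) = 2258 kJ
Bonds formed (products):
  N–H: 6 × 379 = 2274
  Σ(formed) = 2274 kJ
ΔH = Σ(broken) − Σ(formed) = 2258 − 2274 = −16 kJ
For 3× the reaction as written: 3 × (−16) = −48 kJ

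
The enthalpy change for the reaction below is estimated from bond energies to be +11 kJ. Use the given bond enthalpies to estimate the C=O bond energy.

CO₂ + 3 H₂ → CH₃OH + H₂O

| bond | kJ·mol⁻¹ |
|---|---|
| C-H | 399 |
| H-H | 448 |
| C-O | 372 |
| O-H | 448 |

D(C=O) ≈ 790 kJ/mol

Let D be the C=O bond energy.
Σ(broken) = 2×D + 3×448 = 1344 + 2D
Σ(formed) = 3×399 + 1×372 + 3×448 = 2913
ΔH = Σ(broken) − Σ(formed) = (1344 + 2D) − (2913) = −1569 + 2D
Setting this equal to +11 kJ gives 2D = 1580, so D = 790 kJ/mol.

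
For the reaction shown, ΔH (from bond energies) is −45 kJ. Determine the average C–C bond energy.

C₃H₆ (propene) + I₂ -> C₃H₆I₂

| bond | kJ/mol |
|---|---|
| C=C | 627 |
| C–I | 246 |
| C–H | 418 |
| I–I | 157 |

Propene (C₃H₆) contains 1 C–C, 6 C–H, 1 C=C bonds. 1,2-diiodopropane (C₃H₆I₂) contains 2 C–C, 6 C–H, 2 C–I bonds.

D(C–C) ≈ 337 kJ/mol

Let D be the C–C bond energy.
Σ(broken) = 1×D + 6×418 + 1×627 + 1×157 = 3292 + D
Σ(formed) = 2×D + 6×418 + 2×246 = 3000 + 2D
ΔH = Σ(broken) − Σ(formed) = (3292 + D) − (3000 + 2D) = +292 − D
Setting this equal to −45 kJ gives D = 337 kJ/mol.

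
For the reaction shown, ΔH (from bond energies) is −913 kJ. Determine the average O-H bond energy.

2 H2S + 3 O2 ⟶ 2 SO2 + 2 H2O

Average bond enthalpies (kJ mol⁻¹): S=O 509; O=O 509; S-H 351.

Let D be the O-H bond energy.
Σ(broken) = 3×509 + 4×351 = 2931
Σ(formed) = 4×D + 4×509 = 2036 + 4D
ΔH = Σ(broken) − Σ(formed) = (2931) − (2036 + 4D) = +895 − 4D
Setting this equal to −913 kJ gives 4D = 1808, so D = 452 kJ/mol.

D(O-H) ≈ 452 kJ/mol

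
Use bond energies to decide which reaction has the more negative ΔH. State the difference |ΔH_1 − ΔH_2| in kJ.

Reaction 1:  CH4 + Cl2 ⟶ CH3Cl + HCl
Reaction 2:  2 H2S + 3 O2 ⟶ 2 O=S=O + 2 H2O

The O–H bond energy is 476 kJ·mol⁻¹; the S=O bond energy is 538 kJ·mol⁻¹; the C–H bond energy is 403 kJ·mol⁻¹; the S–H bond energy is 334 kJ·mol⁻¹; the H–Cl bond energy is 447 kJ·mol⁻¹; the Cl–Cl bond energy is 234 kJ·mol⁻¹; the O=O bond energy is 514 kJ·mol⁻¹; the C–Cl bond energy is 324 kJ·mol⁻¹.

Reaction 2, by 1044 kJ

Reaction 1:
  Bonds broken (reactants):
    C–H: 4 × 403 = 1612
    Cl–Cl: 1 × 234 = 234
    Σ(broken) = 1846 kJ
  Bonds formed (products):
    C–Cl: 1 × 324 = 324
    C–H: 3 × 403 = 1209
    H–Cl: 1 × 447 = 447
    Σ(formed) = 1980 kJ
  ΔH_1 = 1846 − 1980 = −134 kJ
Reaction 2:
  Bonds broken (reactants):
    O=O: 3 × 514 = 1542
    S–H: 4 × 334 = 1336
    Σ(broken) = 2878 kJ
  Bonds formed (products):
    O–H: 4 × 476 = 1904
    S=O: 4 × 538 = 2152
    Σ(formed) = 4056 kJ
  ΔH_2 = 2878 − 4056 = −1178 kJ
ΔH_1 − ΔH_2 = +1044 kJ, so reaction 2 has the more negative ΔH; |ΔH_1 − ΔH_2| = 1044 kJ.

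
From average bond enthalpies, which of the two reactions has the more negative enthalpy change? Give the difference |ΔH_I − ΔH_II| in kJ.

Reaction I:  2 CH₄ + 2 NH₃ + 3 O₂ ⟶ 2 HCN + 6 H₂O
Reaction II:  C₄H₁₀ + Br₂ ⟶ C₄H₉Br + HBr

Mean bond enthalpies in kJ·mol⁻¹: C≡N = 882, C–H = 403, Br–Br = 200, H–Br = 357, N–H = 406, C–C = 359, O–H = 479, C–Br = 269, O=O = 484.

Reaction I:
  Bonds broken (reactants):
    C–H: 8 × 403 = 3224
    N–H: 6 × 406 = 2436
    O=O: 3 × 484 = 1452
    Σ(broken) = 7112 kJ
  Bonds formed (products):
    C≡N: 2 × 882 = 1764
    C–H: 2 × 403 = 806
    O–H: 12 × 479 = 5748
    Σ(formed) = 8318 kJ
  ΔH_I = 7112 − 8318 = −1206 kJ
Reaction II:
  Bonds broken (reactants):
    Br–Br: 1 × 200 = 200
    C–C: 3 × 359 = 1077
    C–H: 10 × 403 = 4030
    Σ(broken) = 5307 kJ
  Bonds formed (products):
    C–Br: 1 × 269 = 269
    C–C: 3 × 359 = 1077
    C–H: 9 × 403 = 3627
    H–Br: 1 × 357 = 357
    Σ(formed) = 5330 kJ
  ΔH_II = 5307 − 5330 = −23 kJ
ΔH_I − ΔH_II = −1183 kJ, so reaction I has the more negative ΔH; |ΔH_I − ΔH_II| = 1183 kJ.

Reaction I, by 1183 kJ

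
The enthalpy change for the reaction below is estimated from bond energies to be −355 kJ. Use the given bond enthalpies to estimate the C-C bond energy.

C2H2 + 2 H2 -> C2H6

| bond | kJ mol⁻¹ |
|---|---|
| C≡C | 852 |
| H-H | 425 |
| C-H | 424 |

Let D be the C-C bond energy.
Σ(broken) = 1×852 + 2×424 + 2×425 = 2550
Σ(formed) = 1×D + 6×424 = 2544 + D
ΔH = Σ(broken) − Σ(formed) = (2550) − (2544 + D) = +6 − D
Setting this equal to −355 kJ gives D = 361 kJ/mol.

D(C-C) ≈ 361 kJ/mol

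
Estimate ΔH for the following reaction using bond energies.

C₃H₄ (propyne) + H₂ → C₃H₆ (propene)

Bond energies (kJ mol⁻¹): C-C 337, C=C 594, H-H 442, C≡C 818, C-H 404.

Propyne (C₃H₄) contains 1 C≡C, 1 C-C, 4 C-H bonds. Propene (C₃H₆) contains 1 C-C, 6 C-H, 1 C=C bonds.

Bonds broken (reactants):
  C≡C: 1 × 818 = 818
  C-C: 1 × 337 = 337
  C-H: 4 × 404 = 1616
  H-H: 1 × 442 = 442
  Σ(broken) = 3213 kJ
Bonds formed (products):
  C-C: 1 × 337 = 337
  C-H: 6 × 404 = 2424
  C=C: 1 × 594 = 594
  Σ(formed) = 3355 kJ
ΔH = Σ(broken) − Σ(formed) = 3213 − 3355 = −142 kJ

ΔH ≈ −142 kJ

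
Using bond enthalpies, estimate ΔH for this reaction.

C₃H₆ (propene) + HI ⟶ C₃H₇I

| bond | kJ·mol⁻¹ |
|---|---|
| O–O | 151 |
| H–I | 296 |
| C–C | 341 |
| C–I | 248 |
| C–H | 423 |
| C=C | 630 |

Bonds broken (reactants):
  C–C: 1 × 341 = 341
  C–H: 6 × 423 = 2538
  C=C: 1 × 630 = 630
  H–I: 1 × 296 = 296
  Σ(broken) = 3805 kJ
Bonds formed (products):
  C–C: 2 × 341 = 682
  C–H: 7 × 423 = 2961
  C–I: 1 × 248 = 248
  Σ(formed) = 3891 kJ
ΔH = Σ(broken) − Σ(formed) = 3805 − 3891 = −86 kJ

ΔH ≈ −86 kJ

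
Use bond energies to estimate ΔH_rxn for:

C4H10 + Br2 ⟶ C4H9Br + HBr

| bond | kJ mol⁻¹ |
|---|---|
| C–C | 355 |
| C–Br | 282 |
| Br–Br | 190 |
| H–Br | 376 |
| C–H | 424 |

Bonds broken (reactants):
  Br–Br: 1 × 190 = 190
  C–C: 3 × 355 = 1065
  C–H: 10 × 424 = 4240
  Σ(broken) = 5495 kJ
Bonds formed (products):
  C–Br: 1 × 282 = 282
  C–C: 3 × 355 = 1065
  C–H: 9 × 424 = 3816
  H–Br: 1 × 376 = 376
  Σ(formed) = 5539 kJ
ΔH = Σ(broken) − Σ(formed) = 5495 − 5539 = −44 kJ

ΔH ≈ −44 kJ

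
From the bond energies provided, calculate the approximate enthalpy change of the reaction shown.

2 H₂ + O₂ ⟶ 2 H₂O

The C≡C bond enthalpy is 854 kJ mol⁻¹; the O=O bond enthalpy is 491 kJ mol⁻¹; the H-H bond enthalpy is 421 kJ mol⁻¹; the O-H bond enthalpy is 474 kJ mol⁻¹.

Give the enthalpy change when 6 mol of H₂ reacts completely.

Bonds broken (reactants):
  H-H: 2 × 421 = 842
  O=O: 1 × 491 = 491
  Σ(broken) = 1333 kJ
Bonds formed (products):
  O-H: 4 × 474 = 1896
  Σ(formed) = 1896 kJ
ΔH = Σ(broken) − Σ(formed) = 1333 − 1896 = −563 kJ
For 3× the reaction as written: 3 × (−563) = −1689 kJ

ΔH = −1689 kJ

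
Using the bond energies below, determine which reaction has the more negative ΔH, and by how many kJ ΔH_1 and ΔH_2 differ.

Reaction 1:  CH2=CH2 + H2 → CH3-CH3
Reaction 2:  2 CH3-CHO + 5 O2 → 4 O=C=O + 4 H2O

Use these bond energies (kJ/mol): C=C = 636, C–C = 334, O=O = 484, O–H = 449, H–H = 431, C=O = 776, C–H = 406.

Reaction 2, by 1833 kJ

Reaction 1:
  Bonds broken (reactants):
    C–H: 4 × 406 = 1624
    C=C: 1 × 636 = 636
    H–H: 1 × 431 = 431
    Σ(broken) = 2691 kJ
  Bonds formed (products):
    C–C: 1 × 334 = 334
    C–H: 6 × 406 = 2436
    Σ(formed) = 2770 kJ
  ΔH_1 = 2691 − 2770 = −79 kJ
Reaction 2:
  Bonds broken (reactants):
    C–C: 2 × 334 = 668
    C–H: 8 × 406 = 3248
    C=O: 2 × 776 = 1552
    O=O: 5 × 484 = 2420
    Σ(broken) = 7888 kJ
  Bonds formed (products):
    C=O: 8 × 776 = 6208
    O–H: 8 × 449 = 3592
    Σ(formed) = 9800 kJ
  ΔH_2 = 7888 − 9800 = −1912 kJ
ΔH_1 − ΔH_2 = +1833 kJ, so reaction 2 has the more negative ΔH; |ΔH_1 − ΔH_2| = 1833 kJ.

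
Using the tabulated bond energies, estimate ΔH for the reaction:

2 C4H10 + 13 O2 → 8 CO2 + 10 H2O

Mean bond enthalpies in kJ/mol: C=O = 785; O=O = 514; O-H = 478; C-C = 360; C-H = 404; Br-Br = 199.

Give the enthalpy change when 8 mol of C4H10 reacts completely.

Bonds broken (reactants):
  C-C: 6 × 360 = 2160
  C-H: 20 × 404 = 8080
  O=O: 13 × 514 = 6682
  Σ(broken) = 16922 kJ
Bonds formed (products):
  C=O: 16 × 785 = 12560
  O-H: 20 × 478 = 9560
  Σ(formed) = 22120 kJ
ΔH = Σ(broken) − Σ(formed) = 16922 − 22120 = −5198 kJ
For 4× the reaction as written: 4 × (−5198) = −20792 kJ

ΔH = −20792 kJ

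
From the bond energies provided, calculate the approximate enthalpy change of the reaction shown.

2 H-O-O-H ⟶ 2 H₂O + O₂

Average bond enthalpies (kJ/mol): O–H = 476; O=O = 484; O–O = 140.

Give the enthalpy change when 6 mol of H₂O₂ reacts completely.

Bonds broken (reactants):
  O–H: 4 × 476 = 1904
  O–O: 2 × 140 = 280
  Σ(broken) = 2184 kJ
Bonds formed (products):
  O–H: 4 × 476 = 1904
  O=O: 1 × 484 = 484
  Σ(formed) = 2388 kJ
ΔH = Σ(broken) − Σ(formed) = 2184 − 2388 = −204 kJ
For 3× the reaction as written: 3 × (−204) = −612 kJ

ΔH = −612 kJ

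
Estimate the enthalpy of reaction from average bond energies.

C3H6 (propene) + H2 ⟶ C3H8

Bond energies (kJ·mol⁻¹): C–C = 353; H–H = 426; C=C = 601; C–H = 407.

ΔH ≈ −140 kJ

Bonds broken (reactants):
  C–C: 1 × 353 = 353
  C–H: 6 × 407 = 2442
  C=C: 1 × 601 = 601
  H–H: 1 × 426 = 426
  Σ(broken) = 3822 kJ
Bonds formed (products):
  C–C: 2 × 353 = 706
  C–H: 8 × 407 = 3256
  Σ(formed) = 3962 kJ
ΔH = Σ(broken) − Σ(formed) = 3822 − 3962 = −140 kJ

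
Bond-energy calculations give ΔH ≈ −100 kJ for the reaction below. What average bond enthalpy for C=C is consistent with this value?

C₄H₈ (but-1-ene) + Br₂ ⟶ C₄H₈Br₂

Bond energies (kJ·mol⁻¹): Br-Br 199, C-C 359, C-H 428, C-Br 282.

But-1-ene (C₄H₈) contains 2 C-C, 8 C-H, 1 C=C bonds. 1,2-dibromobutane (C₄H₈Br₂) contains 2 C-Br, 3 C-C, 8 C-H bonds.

D(C=C) ≈ 624 kJ/mol

Let D be the C=C bond energy.
Σ(broken) = 1×199 + 2×359 + 8×428 + 1×D = 4341 + D
Σ(formed) = 2×282 + 3×359 + 8×428 = 5065
ΔH = Σ(broken) − Σ(formed) = (4341 + D) − (5065) = −724 + D
Setting this equal to −100 kJ gives D = 624 kJ/mol.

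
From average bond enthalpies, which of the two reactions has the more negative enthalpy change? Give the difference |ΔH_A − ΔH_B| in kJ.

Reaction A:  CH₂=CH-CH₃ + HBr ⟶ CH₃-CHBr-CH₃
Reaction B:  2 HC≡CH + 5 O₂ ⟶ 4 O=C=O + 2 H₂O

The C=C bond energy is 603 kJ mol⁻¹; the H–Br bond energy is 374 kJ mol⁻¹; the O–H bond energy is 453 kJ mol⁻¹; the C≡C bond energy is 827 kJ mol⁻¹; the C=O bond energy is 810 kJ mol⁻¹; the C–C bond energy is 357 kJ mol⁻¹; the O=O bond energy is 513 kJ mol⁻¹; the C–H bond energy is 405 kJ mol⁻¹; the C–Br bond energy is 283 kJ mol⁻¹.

Reaction B, by 2385 kJ

Reaction A:
  Bonds broken (reactants):
    C–C: 1 × 357 = 357
    C–H: 6 × 405 = 2430
    C=C: 1 × 603 = 603
    H–Br: 1 × 374 = 374
    Σ(broken) = 3764 kJ
  Bonds formed (products):
    C–Br: 1 × 283 = 283
    C–C: 2 × 357 = 714
    C–H: 7 × 405 = 2835
    Σ(formed) = 3832 kJ
  ΔH_A = 3764 − 3832 = −68 kJ
Reaction B:
  Bonds broken (reactants):
    C≡C: 2 × 827 = 1654
    C–H: 4 × 405 = 1620
    O=O: 5 × 513 = 2565
    Σ(broken) = 5839 kJ
  Bonds formed (products):
    C=O: 8 × 810 = 6480
    O–H: 4 × 453 = 1812
    Σ(formed) = 8292 kJ
  ΔH_B = 5839 − 8292 = −2453 kJ
ΔH_A − ΔH_B = +2385 kJ, so reaction B has the more negative ΔH; |ΔH_A − ΔH_B| = 2385 kJ.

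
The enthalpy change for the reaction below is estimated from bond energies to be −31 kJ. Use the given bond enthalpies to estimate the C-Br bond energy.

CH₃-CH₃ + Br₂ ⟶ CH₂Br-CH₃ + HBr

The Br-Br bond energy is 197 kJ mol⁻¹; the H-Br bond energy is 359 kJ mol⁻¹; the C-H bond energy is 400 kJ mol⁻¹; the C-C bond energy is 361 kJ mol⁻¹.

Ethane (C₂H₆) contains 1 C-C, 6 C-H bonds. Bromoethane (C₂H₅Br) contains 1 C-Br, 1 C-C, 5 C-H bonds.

D(C-Br) ≈ 269 kJ/mol

Let D be the C-Br bond energy.
Σ(broken) = 1×197 + 1×361 + 6×400 = 2958
Σ(formed) = 1×D + 1×361 + 5×400 + 1×359 = 2720 + D
ΔH = Σ(broken) − Σ(formed) = (2958) − (2720 + D) = +238 − D
Setting this equal to −31 kJ gives D = 269 kJ/mol.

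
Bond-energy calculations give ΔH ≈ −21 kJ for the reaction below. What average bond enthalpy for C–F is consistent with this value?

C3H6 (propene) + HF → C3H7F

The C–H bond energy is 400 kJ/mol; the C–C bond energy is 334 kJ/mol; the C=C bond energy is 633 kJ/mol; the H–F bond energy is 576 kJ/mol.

Let D be the C–F bond energy.
Σ(broken) = 1×334 + 6×400 + 1×633 + 1×576 = 3943
Σ(formed) = 2×334 + 1×D + 7×400 = 3468 + D
ΔH = Σ(broken) − Σ(formed) = (3943) − (3468 + D) = +475 − D
Setting this equal to −21 kJ gives D = 496 kJ/mol.

D(C–F) ≈ 496 kJ/mol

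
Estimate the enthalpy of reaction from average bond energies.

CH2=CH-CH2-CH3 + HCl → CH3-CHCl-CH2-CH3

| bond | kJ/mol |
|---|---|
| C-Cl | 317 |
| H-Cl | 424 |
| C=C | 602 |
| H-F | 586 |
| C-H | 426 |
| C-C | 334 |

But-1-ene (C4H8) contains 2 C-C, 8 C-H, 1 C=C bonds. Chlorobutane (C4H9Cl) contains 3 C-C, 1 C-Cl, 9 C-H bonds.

Bonds broken (reactants):
  C-C: 2 × 334 = 668
  C-H: 8 × 426 = 3408
  C=C: 1 × 602 = 602
  H-Cl: 1 × 424 = 424
  Σ(broken) = 5102 kJ
Bonds formed (products):
  C-C: 3 × 334 = 1002
  C-Cl: 1 × 317 = 317
  C-H: 9 × 426 = 3834
  Σ(formed) = 5153 kJ
ΔH = Σ(broken) − Σ(formed) = 5102 − 5153 = −51 kJ

ΔH ≈ −51 kJ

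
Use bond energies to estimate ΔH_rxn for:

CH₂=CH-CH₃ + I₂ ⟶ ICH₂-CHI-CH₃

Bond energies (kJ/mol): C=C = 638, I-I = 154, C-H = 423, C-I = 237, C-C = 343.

ΔH ≈ −25 kJ

Bonds broken (reactants):
  C-C: 1 × 343 = 343
  C-H: 6 × 423 = 2538
  C=C: 1 × 638 = 638
  I-I: 1 × 154 = 154
  Σ(broken) = 3673 kJ
Bonds formed (products):
  C-C: 2 × 343 = 686
  C-H: 6 × 423 = 2538
  C-I: 2 × 237 = 474
  Σ(formed) = 3698 kJ
ΔH = Σ(broken) − Σ(formed) = 3673 − 3698 = −25 kJ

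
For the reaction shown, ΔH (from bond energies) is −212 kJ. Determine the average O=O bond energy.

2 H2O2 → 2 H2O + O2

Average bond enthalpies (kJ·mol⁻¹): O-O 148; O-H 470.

Let D be the O=O bond energy.
Σ(broken) = 4×470 + 2×148 = 2176
Σ(formed) = 4×470 + 1×D = 1880 + D
ΔH = Σ(broken) − Σ(formed) = (2176) − (1880 + D) = +296 − D
Setting this equal to −212 kJ gives D = 508 kJ/mol.

D(O=O) ≈ 508 kJ/mol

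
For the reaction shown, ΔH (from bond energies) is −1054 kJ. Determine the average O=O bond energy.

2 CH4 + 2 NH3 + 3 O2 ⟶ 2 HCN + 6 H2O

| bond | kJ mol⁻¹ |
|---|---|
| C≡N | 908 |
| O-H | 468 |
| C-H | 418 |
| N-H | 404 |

D(O=O) ≈ 482 kJ/mol

Let D be the O=O bond energy.
Σ(broken) = 8×418 + 6×404 + 3×D = 5768 + 3D
Σ(formed) = 2×908 + 2×418 + 12×468 = 8268
ΔH = Σ(broken) − Σ(formed) = (5768 + 3D) − (8268) = −2500 + 3D
Setting this equal to −1054 kJ gives 3D = 1446, so D = 482 kJ/mol.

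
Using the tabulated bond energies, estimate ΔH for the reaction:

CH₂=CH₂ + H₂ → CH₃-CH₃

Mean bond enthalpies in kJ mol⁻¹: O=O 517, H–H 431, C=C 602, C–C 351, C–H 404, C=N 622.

ΔH ≈ −126 kJ

Bonds broken (reactants):
  C–H: 4 × 404 = 1616
  C=C: 1 × 602 = 602
  H–H: 1 × 431 = 431
  Σ(broken) = 2649 kJ
Bonds formed (products):
  C–C: 1 × 351 = 351
  C–H: 6 × 404 = 2424
  Σ(formed) = 2775 kJ
ΔH = Σ(broken) − Σ(formed) = 2649 − 2775 = −126 kJ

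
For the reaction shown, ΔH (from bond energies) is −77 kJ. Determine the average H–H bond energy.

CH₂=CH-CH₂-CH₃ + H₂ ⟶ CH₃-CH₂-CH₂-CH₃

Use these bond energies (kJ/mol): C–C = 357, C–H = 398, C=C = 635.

D(H–H) ≈ 441 kJ/mol

Let D be the H–H bond energy.
Σ(broken) = 2×357 + 8×398 + 1×635 + 1×D = 4533 + D
Σ(formed) = 3×357 + 10×398 = 5051
ΔH = Σ(broken) − Σ(formed) = (4533 + D) − (5051) = −518 + D
Setting this equal to −77 kJ gives D = 441 kJ/mol.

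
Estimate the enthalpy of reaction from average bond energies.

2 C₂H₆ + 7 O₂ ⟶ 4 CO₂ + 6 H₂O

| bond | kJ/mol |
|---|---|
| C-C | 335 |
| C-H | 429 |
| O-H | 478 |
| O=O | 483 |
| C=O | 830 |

Bonds broken (reactants):
  C-C: 2 × 335 = 670
  C-H: 12 × 429 = 5148
  O=O: 7 × 483 = 3381
  Σ(broken) = 9199 kJ
Bonds formed (products):
  C=O: 8 × 830 = 6640
  O-H: 12 × 478 = 5736
  Σ(formed) = 12376 kJ
ΔH = Σ(broken) − Σ(formed) = 9199 − 12376 = −3177 kJ

ΔH ≈ −3177 kJ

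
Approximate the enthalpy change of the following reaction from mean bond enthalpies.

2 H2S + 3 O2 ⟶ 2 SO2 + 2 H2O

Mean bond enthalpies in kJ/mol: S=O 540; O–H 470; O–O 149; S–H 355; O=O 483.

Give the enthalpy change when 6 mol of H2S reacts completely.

ΔH = −3513 kJ

Bonds broken (reactants):
  O=O: 3 × 483 = 1449
  S–H: 4 × 355 = 1420
  Σ(broken) = 2869 kJ
Bonds formed (products):
  O–H: 4 × 470 = 1880
  S=O: 4 × 540 = 2160
  Σ(formed) = 4040 kJ
ΔH = Σ(broken) − Σ(formed) = 2869 − 4040 = −1171 kJ
For 3× the reaction as written: 3 × (−1171) = −3513 kJ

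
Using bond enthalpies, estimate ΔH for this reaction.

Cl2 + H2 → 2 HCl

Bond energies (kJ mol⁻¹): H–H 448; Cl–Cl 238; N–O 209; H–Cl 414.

Bonds broken (reactants):
  Cl–Cl: 1 × 238 = 238
  H–H: 1 × 448 = 448
  Σ(broken) = 686 kJ
Bonds formed (products):
  H–Cl: 2 × 414 = 828
  Σ(formed) = 828 kJ
ΔH = Σ(broken) − Σ(formed) = 686 − 828 = −142 kJ

ΔH ≈ −142 kJ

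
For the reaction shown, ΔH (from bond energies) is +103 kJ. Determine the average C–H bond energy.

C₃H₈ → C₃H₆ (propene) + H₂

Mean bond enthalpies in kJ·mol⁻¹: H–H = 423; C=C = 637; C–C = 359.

Let D be the C–H bond energy.
Σ(broken) = 2×359 + 8×D = 718 + 8D
Σ(formed) = 1×359 + 6×D + 1×637 + 1×423 = 1419 + 6D
ΔH = Σ(broken) − Σ(formed) = (718 + 8D) − (1419 + 6D) = −701 + 2D
Setting this equal to +103 kJ gives 2D = 804, so D = 402 kJ/mol.

D(C–H) ≈ 402 kJ/mol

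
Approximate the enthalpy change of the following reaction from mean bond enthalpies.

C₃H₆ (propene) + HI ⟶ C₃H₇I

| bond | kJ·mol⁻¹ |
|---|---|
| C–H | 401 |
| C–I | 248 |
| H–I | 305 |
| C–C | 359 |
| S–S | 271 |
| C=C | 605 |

ΔH ≈ −98 kJ

Bonds broken (reactants):
  C–C: 1 × 359 = 359
  C–H: 6 × 401 = 2406
  C=C: 1 × 605 = 605
  H–I: 1 × 305 = 305
  Σ(broken) = 3675 kJ
Bonds formed (products):
  C–C: 2 × 359 = 718
  C–H: 7 × 401 = 2807
  C–I: 1 × 248 = 248
  Σ(formed) = 3773 kJ
ΔH = Σ(broken) − Σ(formed) = 3675 − 3773 = −98 kJ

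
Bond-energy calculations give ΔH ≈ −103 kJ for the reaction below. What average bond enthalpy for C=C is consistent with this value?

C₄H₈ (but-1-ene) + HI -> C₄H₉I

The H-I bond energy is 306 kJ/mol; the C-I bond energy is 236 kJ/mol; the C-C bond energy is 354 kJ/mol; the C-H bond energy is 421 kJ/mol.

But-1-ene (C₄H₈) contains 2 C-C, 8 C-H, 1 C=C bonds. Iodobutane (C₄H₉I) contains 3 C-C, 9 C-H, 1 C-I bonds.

D(C=C) ≈ 602 kJ/mol

Let D be the C=C bond energy.
Σ(broken) = 2×354 + 8×421 + 1×D + 1×306 = 4382 + D
Σ(formed) = 3×354 + 9×421 + 1×236 = 5087
ΔH = Σ(broken) − Σ(formed) = (4382 + D) − (5087) = −705 + D
Setting this equal to −103 kJ gives D = 602 kJ/mol.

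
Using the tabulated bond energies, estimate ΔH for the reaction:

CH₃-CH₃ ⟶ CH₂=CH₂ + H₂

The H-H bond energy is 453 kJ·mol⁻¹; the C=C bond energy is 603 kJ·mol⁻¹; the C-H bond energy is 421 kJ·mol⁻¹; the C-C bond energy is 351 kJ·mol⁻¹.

ΔH ≈ +137 kJ

Bonds broken (reactants):
  C-C: 1 × 351 = 351
  C-H: 6 × 421 = 2526
  Σ(broken) = 2877 kJ
Bonds formed (products):
  C-H: 4 × 421 = 1684
  C=C: 1 × 603 = 603
  H-H: 1 × 453 = 453
  Σ(formed) = 2740 kJ
ΔH = Σ(broken) − Σ(formed) = 2877 − 2740 = +137 kJ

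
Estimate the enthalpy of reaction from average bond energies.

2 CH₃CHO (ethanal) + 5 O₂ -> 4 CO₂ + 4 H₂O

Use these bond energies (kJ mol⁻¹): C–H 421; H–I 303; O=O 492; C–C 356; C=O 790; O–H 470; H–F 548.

Bonds broken (reactants):
  C–C: 2 × 356 = 712
  C–H: 8 × 421 = 3368
  C=O: 2 × 790 = 1580
  O=O: 5 × 492 = 2460
  Σ(broken) = 8120 kJ
Bonds formed (products):
  C=O: 8 × 790 = 6320
  O–H: 8 × 470 = 3760
  Σ(formed) = 10080 kJ
ΔH = Σ(broken) − Σ(formed) = 8120 − 10080 = −1960 kJ

ΔH ≈ −1960 kJ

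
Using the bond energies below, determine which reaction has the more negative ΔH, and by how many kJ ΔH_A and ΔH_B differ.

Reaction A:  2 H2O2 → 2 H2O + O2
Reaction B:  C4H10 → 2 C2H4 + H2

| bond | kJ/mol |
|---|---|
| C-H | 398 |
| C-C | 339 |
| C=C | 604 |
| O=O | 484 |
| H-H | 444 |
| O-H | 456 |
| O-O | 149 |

Reaction A, by 347 kJ

Reaction A:
  Bonds broken (reactants):
    O-H: 4 × 456 = 1824
    O-O: 2 × 149 = 298
    Σ(broken) = 2122 kJ
  Bonds formed (products):
    O-H: 4 × 456 = 1824
    O=O: 1 × 484 = 484
    Σ(formed) = 2308 kJ
  ΔH_A = 2122 − 2308 = −186 kJ
Reaction B:
  Bonds broken (reactants):
    C-C: 3 × 339 = 1017
    C-H: 10 × 398 = 3980
    Σ(broken) = 4997 kJ
  Bonds formed (products):
    C-H: 8 × 398 = 3184
    C=C: 2 × 604 = 1208
    H-H: 1 × 444 = 444
    Σ(formed) = 4836 kJ
  ΔH_B = 4997 − 4836 = +161 kJ
ΔH_A − ΔH_B = −347 kJ, so reaction A has the more negative ΔH; |ΔH_A − ΔH_B| = 347 kJ.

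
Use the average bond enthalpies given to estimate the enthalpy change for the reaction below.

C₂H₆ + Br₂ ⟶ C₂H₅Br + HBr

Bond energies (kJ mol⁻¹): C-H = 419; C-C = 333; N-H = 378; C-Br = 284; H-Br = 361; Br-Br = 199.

ΔH ≈ −27 kJ

Bonds broken (reactants):
  Br-Br: 1 × 199 = 199
  C-C: 1 × 333 = 333
  C-H: 6 × 419 = 2514
  Σ(broken) = 3046 kJ
Bonds formed (products):
  C-Br: 1 × 284 = 284
  C-C: 1 × 333 = 333
  C-H: 5 × 419 = 2095
  H-Br: 1 × 361 = 361
  Σ(formed) = 3073 kJ
ΔH = Σ(broken) − Σ(formed) = 3046 − 3073 = −27 kJ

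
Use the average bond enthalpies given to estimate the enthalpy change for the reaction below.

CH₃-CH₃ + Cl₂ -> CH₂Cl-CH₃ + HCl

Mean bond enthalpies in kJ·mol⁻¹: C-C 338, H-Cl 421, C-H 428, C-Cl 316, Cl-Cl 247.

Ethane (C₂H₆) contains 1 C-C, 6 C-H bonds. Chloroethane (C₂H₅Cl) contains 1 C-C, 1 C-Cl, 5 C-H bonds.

Bonds broken (reactants):
  C-C: 1 × 338 = 338
  C-H: 6 × 428 = 2568
  Cl-Cl: 1 × 247 = 247
  Σ(broken) = 3153 kJ
Bonds formed (products):
  C-C: 1 × 338 = 338
  C-Cl: 1 × 316 = 316
  C-H: 5 × 428 = 2140
  H-Cl: 1 × 421 = 421
  Σ(formed) = 3215 kJ
ΔH = Σ(broken) − Σ(formed) = 3153 − 3215 = −62 kJ

ΔH ≈ −62 kJ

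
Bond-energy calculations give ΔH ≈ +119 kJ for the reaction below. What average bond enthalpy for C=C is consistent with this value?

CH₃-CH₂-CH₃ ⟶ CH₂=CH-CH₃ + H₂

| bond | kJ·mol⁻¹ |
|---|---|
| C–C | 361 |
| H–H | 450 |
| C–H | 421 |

D(C=C) ≈ 634 kJ/mol

Let D be the C=C bond energy.
Σ(broken) = 2×361 + 8×421 = 4090
Σ(formed) = 1×361 + 6×421 + 1×D + 1×450 = 3337 + D
ΔH = Σ(broken) − Σ(formed) = (4090) − (3337 + D) = +753 − D
Setting this equal to +119 kJ gives D = 634 kJ/mol.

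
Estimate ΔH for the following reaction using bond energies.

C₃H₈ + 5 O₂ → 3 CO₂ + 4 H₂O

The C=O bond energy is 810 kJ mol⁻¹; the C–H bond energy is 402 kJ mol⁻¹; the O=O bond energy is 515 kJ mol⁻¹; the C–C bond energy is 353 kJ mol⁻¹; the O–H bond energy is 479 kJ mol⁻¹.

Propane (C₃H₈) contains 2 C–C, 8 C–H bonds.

ΔH ≈ −2195 kJ

Bonds broken (reactants):
  C–C: 2 × 353 = 706
  C–H: 8 × 402 = 3216
  O=O: 5 × 515 = 2575
  Σ(broken) = 6497 kJ
Bonds formed (products):
  C=O: 6 × 810 = 4860
  O–H: 8 × 479 = 3832
  Σ(formed) = 8692 kJ
ΔH = Σ(broken) − Σ(formed) = 6497 − 8692 = −2195 kJ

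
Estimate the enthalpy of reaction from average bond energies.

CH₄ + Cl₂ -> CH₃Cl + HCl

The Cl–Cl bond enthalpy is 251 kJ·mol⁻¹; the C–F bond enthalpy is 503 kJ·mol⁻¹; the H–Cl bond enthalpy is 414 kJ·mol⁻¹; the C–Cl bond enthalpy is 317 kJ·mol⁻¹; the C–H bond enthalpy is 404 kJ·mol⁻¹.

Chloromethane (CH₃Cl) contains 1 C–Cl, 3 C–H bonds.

ΔH ≈ −76 kJ

Bonds broken (reactants):
  C–H: 4 × 404 = 1616
  Cl–Cl: 1 × 251 = 251
  Σ(broken) = 1867 kJ
Bonds formed (products):
  C–Cl: 1 × 317 = 317
  C–H: 3 × 404 = 1212
  H–Cl: 1 × 414 = 414
  Σ(formed) = 1943 kJ
ΔH = Σ(broken) − Σ(formed) = 1867 − 1943 = −76 kJ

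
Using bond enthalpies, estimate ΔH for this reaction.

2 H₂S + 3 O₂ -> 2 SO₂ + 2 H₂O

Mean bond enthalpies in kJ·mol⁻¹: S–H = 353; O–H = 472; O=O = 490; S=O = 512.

ΔH ≈ −1054 kJ

Bonds broken (reactants):
  O=O: 3 × 490 = 1470
  S–H: 4 × 353 = 1412
  Σ(broken) = 2882 kJ
Bonds formed (products):
  O–H: 4 × 472 = 1888
  S=O: 4 × 512 = 2048
  Σ(formed) = 3936 kJ
ΔH = Σ(broken) − Σ(formed) = 2882 − 3936 = −1054 kJ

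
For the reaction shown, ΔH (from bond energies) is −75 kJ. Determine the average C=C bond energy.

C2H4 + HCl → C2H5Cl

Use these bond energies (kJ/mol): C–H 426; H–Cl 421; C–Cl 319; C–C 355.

Let D be the C=C bond energy.
Σ(broken) = 4×426 + 1×D + 1×421 = 2125 + D
Σ(formed) = 1×355 + 1×319 + 5×426 = 2804
ΔH = Σ(broken) − Σ(formed) = (2125 + D) − (2804) = −679 + D
Setting this equal to −75 kJ gives D = 604 kJ/mol.

D(C=C) ≈ 604 kJ/mol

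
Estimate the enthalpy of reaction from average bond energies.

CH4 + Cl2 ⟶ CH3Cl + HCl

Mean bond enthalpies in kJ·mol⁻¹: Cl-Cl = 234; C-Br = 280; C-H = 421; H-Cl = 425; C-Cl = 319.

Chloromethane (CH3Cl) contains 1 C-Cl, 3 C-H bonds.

Bonds broken (reactants):
  C-H: 4 × 421 = 1684
  Cl-Cl: 1 × 234 = 234
  Σ(broken) = 1918 kJ
Bonds formed (products):
  C-Cl: 1 × 319 = 319
  C-H: 3 × 421 = 1263
  H-Cl: 1 × 425 = 425
  Σ(formed) = 2007 kJ
ΔH = Σ(broken) − Σ(formed) = 1918 − 2007 = −89 kJ

ΔH ≈ −89 kJ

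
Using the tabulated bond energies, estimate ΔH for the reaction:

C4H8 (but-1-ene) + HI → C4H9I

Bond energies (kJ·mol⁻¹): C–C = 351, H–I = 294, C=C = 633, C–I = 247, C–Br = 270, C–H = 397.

ΔH ≈ −68 kJ

Bonds broken (reactants):
  C–C: 2 × 351 = 702
  C–H: 8 × 397 = 3176
  C=C: 1 × 633 = 633
  H–I: 1 × 294 = 294
  Σ(broken) = 4805 kJ
Bonds formed (products):
  C–C: 3 × 351 = 1053
  C–H: 9 × 397 = 3573
  C–I: 1 × 247 = 247
  Σ(formed) = 4873 kJ
ΔH = Σ(broken) − Σ(formed) = 4805 − 4873 = −68 kJ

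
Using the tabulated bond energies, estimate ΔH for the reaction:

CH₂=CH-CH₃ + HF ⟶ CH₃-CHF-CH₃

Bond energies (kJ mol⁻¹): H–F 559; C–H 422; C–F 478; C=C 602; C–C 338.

Bonds broken (reactants):
  C–C: 1 × 338 = 338
  C–H: 6 × 422 = 2532
  C=C: 1 × 602 = 602
  H–F: 1 × 559 = 559
  Σ(broken) = 4031 kJ
Bonds formed (products):
  C–C: 2 × 338 = 676
  C–F: 1 × 478 = 478
  C–H: 7 × 422 = 2954
  Σ(formed) = 4108 kJ
ΔH = Σ(broken) − Σ(formed) = 4031 − 4108 = −77 kJ

ΔH ≈ −77 kJ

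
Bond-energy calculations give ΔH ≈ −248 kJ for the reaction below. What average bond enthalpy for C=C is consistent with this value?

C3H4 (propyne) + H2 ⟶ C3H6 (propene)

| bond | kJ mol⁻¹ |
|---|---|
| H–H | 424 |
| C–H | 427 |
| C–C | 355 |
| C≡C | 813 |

D(C=C) ≈ 631 kJ/mol

Let D be the C=C bond energy.
Σ(broken) = 1×813 + 1×355 + 4×427 + 1×424 = 3300
Σ(formed) = 1×355 + 6×427 + 1×D = 2917 + D
ΔH = Σ(broken) − Σ(formed) = (3300) − (2917 + D) = +383 − D
Setting this equal to −248 kJ gives D = 631 kJ/mol.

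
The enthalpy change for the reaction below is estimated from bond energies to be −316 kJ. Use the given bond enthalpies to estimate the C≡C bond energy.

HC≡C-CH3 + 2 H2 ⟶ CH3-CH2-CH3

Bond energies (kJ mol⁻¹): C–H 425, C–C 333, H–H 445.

D(C≡C) ≈ 827 kJ/mol

Let D be the C≡C bond energy.
Σ(broken) = 1×D + 1×333 + 4×425 + 2×445 = 2923 + D
Σ(formed) = 2×333 + 8×425 = 4066
ΔH = Σ(broken) − Σ(formed) = (2923 + D) − (4066) = −1143 + D
Setting this equal to −316 kJ gives D = 827 kJ/mol.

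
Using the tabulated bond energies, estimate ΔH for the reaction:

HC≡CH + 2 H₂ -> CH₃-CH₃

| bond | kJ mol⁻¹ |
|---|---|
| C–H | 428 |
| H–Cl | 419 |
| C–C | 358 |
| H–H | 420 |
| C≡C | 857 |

Bonds broken (reactants):
  C≡C: 1 × 857 = 857
  C–H: 2 × 428 = 856
  H–H: 2 × 420 = 840
  Σ(broken) = 2553 kJ
Bonds formed (products):
  C–C: 1 × 358 = 358
  C–H: 6 × 428 = 2568
  Σ(formed) = 2926 kJ
ΔH = Σ(broken) − Σ(formed) = 2553 − 2926 = −373 kJ

ΔH ≈ −373 kJ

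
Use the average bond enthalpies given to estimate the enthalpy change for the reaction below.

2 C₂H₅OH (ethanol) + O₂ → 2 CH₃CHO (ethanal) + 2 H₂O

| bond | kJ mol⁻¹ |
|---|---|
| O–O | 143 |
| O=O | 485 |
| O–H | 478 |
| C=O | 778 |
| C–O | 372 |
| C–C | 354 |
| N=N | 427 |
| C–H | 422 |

ΔH ≈ −439 kJ

Bonds broken (reactants):
  C–C: 2 × 354 = 708
  C–H: 10 × 422 = 4220
  C–O: 2 × 372 = 744
  O–H: 2 × 478 = 956
  O=O: 1 × 485 = 485
  Σ(broken) = 7113 kJ
Bonds formed (products):
  C–C: 2 × 354 = 708
  C–H: 8 × 422 = 3376
  C=O: 2 × 778 = 1556
  O–H: 4 × 478 = 1912
  Σ(formed) = 7552 kJ
ΔH = Σ(broken) − Σ(formed) = 7113 − 7552 = −439 kJ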